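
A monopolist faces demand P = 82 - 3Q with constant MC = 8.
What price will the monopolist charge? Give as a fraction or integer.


MR = 82 - 6Q
Set MR = MC: 82 - 6Q = 8
Q* = 37/3
Substitute into demand:
P* = 82 - 3*37/3 = 45

45


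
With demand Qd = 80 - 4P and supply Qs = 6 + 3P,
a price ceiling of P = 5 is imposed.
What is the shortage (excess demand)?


At P = 5:
Qd = 80 - 4*5 = 60
Qs = 6 + 3*5 = 21
Shortage = Qd - Qs = 60 - 21 = 39

39


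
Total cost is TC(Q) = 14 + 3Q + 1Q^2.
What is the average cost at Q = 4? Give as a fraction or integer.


TC(4) = 14 + 3*4 + 1*4^2
TC(4) = 14 + 12 + 16 = 42
AC = TC/Q = 42/4 = 21/2

21/2


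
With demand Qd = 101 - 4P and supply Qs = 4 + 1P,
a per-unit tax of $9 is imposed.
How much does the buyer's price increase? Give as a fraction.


With a per-unit tax, the buyer's price increase depends on relative slopes.
Supply slope: d = 1, Demand slope: b = 4
Buyer's price increase = d * tax / (b + d)
= 1 * 9 / (4 + 1)
= 9 / 5 = 9/5

9/5


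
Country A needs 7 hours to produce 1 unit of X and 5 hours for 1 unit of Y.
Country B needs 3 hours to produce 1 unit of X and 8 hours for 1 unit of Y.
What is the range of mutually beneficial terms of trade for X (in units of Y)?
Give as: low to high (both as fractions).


Opportunity cost of X for Country A = hours_X / hours_Y = 7/5 = 7/5 units of Y
Opportunity cost of X for Country B = hours_X / hours_Y = 3/8 = 3/8 units of Y
Terms of trade must be between the two opportunity costs.
Range: 3/8 to 7/5

3/8 to 7/5


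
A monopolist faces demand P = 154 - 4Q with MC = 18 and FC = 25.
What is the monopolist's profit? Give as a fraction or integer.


MR = MC: 154 - 8Q = 18
Q* = 17
P* = 154 - 4*17 = 86
Profit = (P* - MC)*Q* - FC
= (86 - 18)*17 - 25
= 68*17 - 25
= 1156 - 25 = 1131

1131


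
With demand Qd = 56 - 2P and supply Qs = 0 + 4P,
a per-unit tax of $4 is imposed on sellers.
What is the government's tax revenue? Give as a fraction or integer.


With tax on sellers, new supply: Qs' = 0 + 4(P - 4)
= 4P - 16
New equilibrium quantity:
Q_new = 32
Tax revenue = tax * Q_new = 4 * 32 = 128

128


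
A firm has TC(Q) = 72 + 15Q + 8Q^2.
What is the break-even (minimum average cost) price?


AC(Q) = 72/Q + 15 + 8Q
To minimize: dAC/dQ = -72/Q^2 + 8 = 0
Q^2 = 72/8 = 9
Q* = 3
Min AC = 72/3 + 15 + 8*3
Min AC = 24 + 15 + 24 = 63

63


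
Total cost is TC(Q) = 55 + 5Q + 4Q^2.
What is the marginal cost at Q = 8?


MC = dTC/dQ = 5 + 2*4*Q
At Q = 8:
MC = 5 + 8*8
MC = 5 + 64 = 69

69


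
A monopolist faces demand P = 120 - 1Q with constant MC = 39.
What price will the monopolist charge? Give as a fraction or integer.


MR = 120 - 2Q
Set MR = MC: 120 - 2Q = 39
Q* = 81/2
Substitute into demand:
P* = 120 - 1*81/2 = 159/2

159/2


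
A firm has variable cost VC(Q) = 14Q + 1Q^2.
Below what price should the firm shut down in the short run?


AVC(Q) = VC(Q)/Q = 14 + 1Q
AVC is increasing in Q, so minimum AVC is at Q -> 0+.
Min AVC = 14
The firm should shut down if P < 14.

14


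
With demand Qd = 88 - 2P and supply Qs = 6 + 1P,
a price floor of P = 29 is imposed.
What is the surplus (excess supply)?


At P = 29:
Qd = 88 - 2*29 = 30
Qs = 6 + 1*29 = 35
Surplus = Qs - Qd = 35 - 30 = 5

5


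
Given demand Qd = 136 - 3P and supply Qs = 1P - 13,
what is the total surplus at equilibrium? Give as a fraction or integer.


Find equilibrium: 136 - 3P = 1P - 13
136 + 13 = 4P
P* = 149/4 = 149/4
Q* = 1*149/4 - 13 = 97/4
Inverse demand: P = 136/3 - Q/3, so P_max = 136/3
Inverse supply: P = 13 + Q/1, so P_min = 13
CS = (1/2) * 97/4 * (136/3 - 149/4) = 9409/96
PS = (1/2) * 97/4 * (149/4 - 13) = 9409/32
TS = CS + PS = 9409/96 + 9409/32 = 9409/24

9409/24


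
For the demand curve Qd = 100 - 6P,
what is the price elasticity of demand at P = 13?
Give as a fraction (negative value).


dQ/dP = -6
At P = 13: Q = 100 - 6*13 = 22
E = (dQ/dP)(P/Q) = (-6)(13/22) = -39/11

-39/11


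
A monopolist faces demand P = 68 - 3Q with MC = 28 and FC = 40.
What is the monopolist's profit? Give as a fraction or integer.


MR = MC: 68 - 6Q = 28
Q* = 20/3
P* = 68 - 3*20/3 = 48
Profit = (P* - MC)*Q* - FC
= (48 - 28)*20/3 - 40
= 20*20/3 - 40
= 400/3 - 40 = 280/3

280/3


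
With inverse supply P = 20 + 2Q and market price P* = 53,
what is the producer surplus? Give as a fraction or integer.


Minimum supply price (at Q=0): P_min = 20
Quantity supplied at P* = 53:
Q* = (53 - 20)/2 = 33/2
PS = (1/2) * Q* * (P* - P_min)
PS = (1/2) * 33/2 * (53 - 20)
PS = (1/2) * 33/2 * 33 = 1089/4

1089/4


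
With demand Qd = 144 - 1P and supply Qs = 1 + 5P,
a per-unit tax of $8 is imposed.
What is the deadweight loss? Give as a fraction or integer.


Pre-tax equilibrium quantity: Q* = 721/6
Post-tax equilibrium quantity: Q_tax = 227/2
Reduction in quantity: Q* - Q_tax = 20/3
DWL = (1/2) * tax * (Q* - Q_tax)
DWL = (1/2) * 8 * 20/3 = 80/3

80/3


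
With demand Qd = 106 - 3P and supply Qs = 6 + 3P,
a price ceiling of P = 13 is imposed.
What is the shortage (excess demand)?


At P = 13:
Qd = 106 - 3*13 = 67
Qs = 6 + 3*13 = 45
Shortage = Qd - Qs = 67 - 45 = 22

22


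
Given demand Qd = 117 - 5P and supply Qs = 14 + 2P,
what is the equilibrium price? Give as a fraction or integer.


At equilibrium, Qd = Qs.
117 - 5P = 14 + 2P
117 - 14 = 5P + 2P
103 = 7P
P* = 103/7 = 103/7

103/7


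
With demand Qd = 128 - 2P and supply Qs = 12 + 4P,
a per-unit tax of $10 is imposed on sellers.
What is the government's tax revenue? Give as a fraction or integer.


With tax on sellers, new supply: Qs' = 12 + 4(P - 10)
= 4P - 28
New equilibrium quantity:
Q_new = 76
Tax revenue = tax * Q_new = 10 * 76 = 760

760


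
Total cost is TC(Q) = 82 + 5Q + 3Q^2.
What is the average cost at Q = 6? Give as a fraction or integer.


TC(6) = 82 + 5*6 + 3*6^2
TC(6) = 82 + 30 + 108 = 220
AC = TC/Q = 220/6 = 110/3

110/3


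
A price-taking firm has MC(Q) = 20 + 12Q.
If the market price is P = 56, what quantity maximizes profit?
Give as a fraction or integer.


In perfect competition, profit is maximized where P = MC.
56 = 20 + 12Q
36 = 12Q
Q* = 36/12 = 3

3


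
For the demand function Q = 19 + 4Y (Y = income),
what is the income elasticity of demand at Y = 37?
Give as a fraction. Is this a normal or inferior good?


dQ/dY = 4
At Y = 37: Q = 19 + 4*37 = 167
Ey = (dQ/dY)(Y/Q) = 4 * 37 / 167 = 148/167
Since Ey > 0, this is a normal good.

148/167 (normal good)


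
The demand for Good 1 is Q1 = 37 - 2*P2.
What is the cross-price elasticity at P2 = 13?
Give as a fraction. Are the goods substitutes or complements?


dQ1/dP2 = -2
At P2 = 13: Q1 = 37 - 2*13 = 11
Exy = (dQ1/dP2)(P2/Q1) = -2 * 13 / 11 = -26/11
Since Exy < 0, the goods are complements.

-26/11 (complements)


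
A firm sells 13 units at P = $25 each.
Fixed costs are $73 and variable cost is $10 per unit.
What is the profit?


Total Revenue = P * Q = 25 * 13 = $325
Total Cost = FC + VC*Q = 73 + 10*13 = $203
Profit = TR - TC = 325 - 203 = $122

$122


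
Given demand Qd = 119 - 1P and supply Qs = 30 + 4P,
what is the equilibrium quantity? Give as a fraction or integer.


First find equilibrium price:
119 - 1P = 30 + 4P
P* = 89/5 = 89/5
Then substitute into demand:
Q* = 119 - 1 * 89/5 = 506/5

506/5


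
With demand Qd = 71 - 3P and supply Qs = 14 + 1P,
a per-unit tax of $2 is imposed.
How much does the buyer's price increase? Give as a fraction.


With a per-unit tax, the buyer's price increase depends on relative slopes.
Supply slope: d = 1, Demand slope: b = 3
Buyer's price increase = d * tax / (b + d)
= 1 * 2 / (3 + 1)
= 2 / 4 = 1/2

1/2


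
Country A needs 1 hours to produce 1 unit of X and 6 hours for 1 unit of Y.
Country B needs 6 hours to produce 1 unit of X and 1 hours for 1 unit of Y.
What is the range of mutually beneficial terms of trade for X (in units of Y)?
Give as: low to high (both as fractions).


Opportunity cost of X for Country A = hours_X / hours_Y = 1/6 = 1/6 units of Y
Opportunity cost of X for Country B = hours_X / hours_Y = 6/1 = 6 units of Y
Terms of trade must be between the two opportunity costs.
Range: 1/6 to 6

1/6 to 6


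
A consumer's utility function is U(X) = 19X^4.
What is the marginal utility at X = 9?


MU = dU/dX = 19*4*X^(4-1)
MU = 76*X^3
At X = 9:
MU = 76 * 9^3
MU = 76 * 729 = 55404

55404


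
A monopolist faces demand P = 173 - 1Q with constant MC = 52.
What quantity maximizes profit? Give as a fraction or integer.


TR = P*Q = (173 - 1Q)Q = 173Q - 1Q^2
MR = dTR/dQ = 173 - 2Q
Set MR = MC:
173 - 2Q = 52
121 = 2Q
Q* = 121/2 = 121/2

121/2


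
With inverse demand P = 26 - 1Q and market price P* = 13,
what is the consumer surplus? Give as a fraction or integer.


Maximum willingness to pay (at Q=0): P_max = 26
Quantity demanded at P* = 13:
Q* = (26 - 13)/1 = 13
CS = (1/2) * Q* * (P_max - P*)
CS = (1/2) * 13 * (26 - 13)
CS = (1/2) * 13 * 13 = 169/2

169/2


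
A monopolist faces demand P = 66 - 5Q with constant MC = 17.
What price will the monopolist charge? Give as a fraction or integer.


MR = 66 - 10Q
Set MR = MC: 66 - 10Q = 17
Q* = 49/10
Substitute into demand:
P* = 66 - 5*49/10 = 83/2

83/2


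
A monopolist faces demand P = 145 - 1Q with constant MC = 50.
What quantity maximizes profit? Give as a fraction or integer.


TR = P*Q = (145 - 1Q)Q = 145Q - 1Q^2
MR = dTR/dQ = 145 - 2Q
Set MR = MC:
145 - 2Q = 50
95 = 2Q
Q* = 95/2 = 95/2

95/2


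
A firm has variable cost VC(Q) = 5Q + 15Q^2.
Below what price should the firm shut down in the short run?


AVC(Q) = VC(Q)/Q = 5 + 15Q
AVC is increasing in Q, so minimum AVC is at Q -> 0+.
Min AVC = 5
The firm should shut down if P < 5.

5


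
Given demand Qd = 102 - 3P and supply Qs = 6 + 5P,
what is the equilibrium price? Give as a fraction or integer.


At equilibrium, Qd = Qs.
102 - 3P = 6 + 5P
102 - 6 = 3P + 5P
96 = 8P
P* = 96/8 = 12

12


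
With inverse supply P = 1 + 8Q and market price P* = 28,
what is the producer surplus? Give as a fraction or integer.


Minimum supply price (at Q=0): P_min = 1
Quantity supplied at P* = 28:
Q* = (28 - 1)/8 = 27/8
PS = (1/2) * Q* * (P* - P_min)
PS = (1/2) * 27/8 * (28 - 1)
PS = (1/2) * 27/8 * 27 = 729/16

729/16


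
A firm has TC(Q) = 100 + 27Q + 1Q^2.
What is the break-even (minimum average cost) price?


AC(Q) = 100/Q + 27 + 1Q
To minimize: dAC/dQ = -100/Q^2 + 1 = 0
Q^2 = 100/1 = 100
Q* = 10
Min AC = 100/10 + 27 + 1*10
Min AC = 10 + 27 + 10 = 47

47


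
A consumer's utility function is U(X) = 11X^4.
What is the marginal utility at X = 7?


MU = dU/dX = 11*4*X^(4-1)
MU = 44*X^3
At X = 7:
MU = 44 * 7^3
MU = 44 * 343 = 15092

15092


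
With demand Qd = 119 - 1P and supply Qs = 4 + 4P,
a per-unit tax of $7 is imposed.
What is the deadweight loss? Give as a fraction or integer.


Pre-tax equilibrium quantity: Q* = 96
Post-tax equilibrium quantity: Q_tax = 452/5
Reduction in quantity: Q* - Q_tax = 28/5
DWL = (1/2) * tax * (Q* - Q_tax)
DWL = (1/2) * 7 * 28/5 = 98/5

98/5


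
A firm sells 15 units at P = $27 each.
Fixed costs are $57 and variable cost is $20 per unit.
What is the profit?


Total Revenue = P * Q = 27 * 15 = $405
Total Cost = FC + VC*Q = 57 + 20*15 = $357
Profit = TR - TC = 405 - 357 = $48

$48


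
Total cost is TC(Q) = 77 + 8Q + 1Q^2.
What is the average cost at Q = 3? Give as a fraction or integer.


TC(3) = 77 + 8*3 + 1*3^2
TC(3) = 77 + 24 + 9 = 110
AC = TC/Q = 110/3 = 110/3

110/3


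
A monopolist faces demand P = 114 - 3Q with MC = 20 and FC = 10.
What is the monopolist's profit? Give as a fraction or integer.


MR = MC: 114 - 6Q = 20
Q* = 47/3
P* = 114 - 3*47/3 = 67
Profit = (P* - MC)*Q* - FC
= (67 - 20)*47/3 - 10
= 47*47/3 - 10
= 2209/3 - 10 = 2179/3

2179/3


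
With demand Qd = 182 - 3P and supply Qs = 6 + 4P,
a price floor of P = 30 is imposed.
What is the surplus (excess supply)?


At P = 30:
Qd = 182 - 3*30 = 92
Qs = 6 + 4*30 = 126
Surplus = Qs - Qd = 126 - 92 = 34

34


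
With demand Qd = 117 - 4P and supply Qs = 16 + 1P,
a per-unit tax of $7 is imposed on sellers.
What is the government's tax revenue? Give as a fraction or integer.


With tax on sellers, new supply: Qs' = 16 + 1(P - 7)
= 9 + 1P
New equilibrium quantity:
Q_new = 153/5
Tax revenue = tax * Q_new = 7 * 153/5 = 1071/5

1071/5


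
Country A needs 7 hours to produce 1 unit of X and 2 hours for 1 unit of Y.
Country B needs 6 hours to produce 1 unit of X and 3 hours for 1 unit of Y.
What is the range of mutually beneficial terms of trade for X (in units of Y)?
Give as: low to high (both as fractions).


Opportunity cost of X for Country A = hours_X / hours_Y = 7/2 = 7/2 units of Y
Opportunity cost of X for Country B = hours_X / hours_Y = 6/3 = 2 units of Y
Terms of trade must be between the two opportunity costs.
Range: 2 to 7/2

2 to 7/2


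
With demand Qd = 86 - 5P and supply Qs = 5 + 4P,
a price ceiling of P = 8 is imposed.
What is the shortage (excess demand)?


At P = 8:
Qd = 86 - 5*8 = 46
Qs = 5 + 4*8 = 37
Shortage = Qd - Qs = 46 - 37 = 9

9


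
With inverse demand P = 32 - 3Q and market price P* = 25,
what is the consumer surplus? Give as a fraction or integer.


Maximum willingness to pay (at Q=0): P_max = 32
Quantity demanded at P* = 25:
Q* = (32 - 25)/3 = 7/3
CS = (1/2) * Q* * (P_max - P*)
CS = (1/2) * 7/3 * (32 - 25)
CS = (1/2) * 7/3 * 7 = 49/6

49/6


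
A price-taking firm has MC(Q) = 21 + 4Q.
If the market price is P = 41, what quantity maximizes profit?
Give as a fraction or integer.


In perfect competition, profit is maximized where P = MC.
41 = 21 + 4Q
20 = 4Q
Q* = 20/4 = 5

5


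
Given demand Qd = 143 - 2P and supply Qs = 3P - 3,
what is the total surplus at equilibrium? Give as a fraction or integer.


Find equilibrium: 143 - 2P = 3P - 3
143 + 3 = 5P
P* = 146/5 = 146/5
Q* = 3*146/5 - 3 = 423/5
Inverse demand: P = 143/2 - Q/2, so P_max = 143/2
Inverse supply: P = 1 + Q/3, so P_min = 1
CS = (1/2) * 423/5 * (143/2 - 146/5) = 178929/100
PS = (1/2) * 423/5 * (146/5 - 1) = 59643/50
TS = CS + PS = 178929/100 + 59643/50 = 59643/20

59643/20


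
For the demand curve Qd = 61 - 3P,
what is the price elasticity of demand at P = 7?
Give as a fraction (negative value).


dQ/dP = -3
At P = 7: Q = 61 - 3*7 = 40
E = (dQ/dP)(P/Q) = (-3)(7/40) = -21/40

-21/40


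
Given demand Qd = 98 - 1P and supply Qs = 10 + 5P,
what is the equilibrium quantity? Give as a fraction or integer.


First find equilibrium price:
98 - 1P = 10 + 5P
P* = 88/6 = 44/3
Then substitute into demand:
Q* = 98 - 1 * 44/3 = 250/3

250/3


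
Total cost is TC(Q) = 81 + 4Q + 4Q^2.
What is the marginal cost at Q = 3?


MC = dTC/dQ = 4 + 2*4*Q
At Q = 3:
MC = 4 + 8*3
MC = 4 + 24 = 28

28


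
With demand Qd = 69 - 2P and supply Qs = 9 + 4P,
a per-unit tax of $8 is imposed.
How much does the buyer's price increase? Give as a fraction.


With a per-unit tax, the buyer's price increase depends on relative slopes.
Supply slope: d = 4, Demand slope: b = 2
Buyer's price increase = d * tax / (b + d)
= 4 * 8 / (2 + 4)
= 32 / 6 = 16/3

16/3


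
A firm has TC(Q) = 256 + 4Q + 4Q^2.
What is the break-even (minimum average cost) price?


AC(Q) = 256/Q + 4 + 4Q
To minimize: dAC/dQ = -256/Q^2 + 4 = 0
Q^2 = 256/4 = 64
Q* = 8
Min AC = 256/8 + 4 + 4*8
Min AC = 32 + 4 + 32 = 68

68


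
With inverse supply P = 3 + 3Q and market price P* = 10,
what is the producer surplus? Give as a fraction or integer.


Minimum supply price (at Q=0): P_min = 3
Quantity supplied at P* = 10:
Q* = (10 - 3)/3 = 7/3
PS = (1/2) * Q* * (P* - P_min)
PS = (1/2) * 7/3 * (10 - 3)
PS = (1/2) * 7/3 * 7 = 49/6

49/6


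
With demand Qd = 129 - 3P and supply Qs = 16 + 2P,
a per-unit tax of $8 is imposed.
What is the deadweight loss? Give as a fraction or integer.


Pre-tax equilibrium quantity: Q* = 306/5
Post-tax equilibrium quantity: Q_tax = 258/5
Reduction in quantity: Q* - Q_tax = 48/5
DWL = (1/2) * tax * (Q* - Q_tax)
DWL = (1/2) * 8 * 48/5 = 192/5

192/5


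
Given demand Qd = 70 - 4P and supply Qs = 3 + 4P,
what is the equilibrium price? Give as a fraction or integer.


At equilibrium, Qd = Qs.
70 - 4P = 3 + 4P
70 - 3 = 4P + 4P
67 = 8P
P* = 67/8 = 67/8

67/8


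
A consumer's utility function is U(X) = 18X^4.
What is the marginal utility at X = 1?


MU = dU/dX = 18*4*X^(4-1)
MU = 72*X^3
At X = 1:
MU = 72 * 1^3
MU = 72 * 1 = 72

72


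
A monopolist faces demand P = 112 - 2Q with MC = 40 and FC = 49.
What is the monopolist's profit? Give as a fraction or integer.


MR = MC: 112 - 4Q = 40
Q* = 18
P* = 112 - 2*18 = 76
Profit = (P* - MC)*Q* - FC
= (76 - 40)*18 - 49
= 36*18 - 49
= 648 - 49 = 599

599


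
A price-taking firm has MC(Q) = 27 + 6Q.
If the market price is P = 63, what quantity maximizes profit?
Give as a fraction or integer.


In perfect competition, profit is maximized where P = MC.
63 = 27 + 6Q
36 = 6Q
Q* = 36/6 = 6

6


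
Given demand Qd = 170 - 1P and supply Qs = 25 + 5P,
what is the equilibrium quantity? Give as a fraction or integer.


First find equilibrium price:
170 - 1P = 25 + 5P
P* = 145/6 = 145/6
Then substitute into demand:
Q* = 170 - 1 * 145/6 = 875/6

875/6


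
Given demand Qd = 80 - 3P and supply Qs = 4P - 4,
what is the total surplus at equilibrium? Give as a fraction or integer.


Find equilibrium: 80 - 3P = 4P - 4
80 + 4 = 7P
P* = 84/7 = 12
Q* = 4*12 - 4 = 44
Inverse demand: P = 80/3 - Q/3, so P_max = 80/3
Inverse supply: P = 1 + Q/4, so P_min = 1
CS = (1/2) * 44 * (80/3 - 12) = 968/3
PS = (1/2) * 44 * (12 - 1) = 242
TS = CS + PS = 968/3 + 242 = 1694/3

1694/3


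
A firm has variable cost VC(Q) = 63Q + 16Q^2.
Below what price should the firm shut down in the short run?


AVC(Q) = VC(Q)/Q = 63 + 16Q
AVC is increasing in Q, so minimum AVC is at Q -> 0+.
Min AVC = 63
The firm should shut down if P < 63.

63


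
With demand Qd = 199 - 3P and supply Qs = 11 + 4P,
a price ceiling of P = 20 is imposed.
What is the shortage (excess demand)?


At P = 20:
Qd = 199 - 3*20 = 139
Qs = 11 + 4*20 = 91
Shortage = Qd - Qs = 139 - 91 = 48

48


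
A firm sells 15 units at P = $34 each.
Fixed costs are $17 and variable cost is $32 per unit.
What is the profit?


Total Revenue = P * Q = 34 * 15 = $510
Total Cost = FC + VC*Q = 17 + 32*15 = $497
Profit = TR - TC = 510 - 497 = $13

$13


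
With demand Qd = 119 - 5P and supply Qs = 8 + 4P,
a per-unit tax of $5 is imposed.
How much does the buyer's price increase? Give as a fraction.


With a per-unit tax, the buyer's price increase depends on relative slopes.
Supply slope: d = 4, Demand slope: b = 5
Buyer's price increase = d * tax / (b + d)
= 4 * 5 / (5 + 4)
= 20 / 9 = 20/9

20/9


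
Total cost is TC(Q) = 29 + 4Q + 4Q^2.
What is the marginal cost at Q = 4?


MC = dTC/dQ = 4 + 2*4*Q
At Q = 4:
MC = 4 + 8*4
MC = 4 + 32 = 36

36


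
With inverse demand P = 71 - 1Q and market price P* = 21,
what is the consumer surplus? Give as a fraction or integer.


Maximum willingness to pay (at Q=0): P_max = 71
Quantity demanded at P* = 21:
Q* = (71 - 21)/1 = 50
CS = (1/2) * Q* * (P_max - P*)
CS = (1/2) * 50 * (71 - 21)
CS = (1/2) * 50 * 50 = 1250

1250


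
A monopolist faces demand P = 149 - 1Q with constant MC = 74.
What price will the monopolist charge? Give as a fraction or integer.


MR = 149 - 2Q
Set MR = MC: 149 - 2Q = 74
Q* = 75/2
Substitute into demand:
P* = 149 - 1*75/2 = 223/2

223/2


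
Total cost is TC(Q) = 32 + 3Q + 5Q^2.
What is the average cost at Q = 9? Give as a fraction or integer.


TC(9) = 32 + 3*9 + 5*9^2
TC(9) = 32 + 27 + 405 = 464
AC = TC/Q = 464/9 = 464/9

464/9


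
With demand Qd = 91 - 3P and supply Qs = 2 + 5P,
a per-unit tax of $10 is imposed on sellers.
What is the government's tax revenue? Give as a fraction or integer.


With tax on sellers, new supply: Qs' = 2 + 5(P - 10)
= 5P - 48
New equilibrium quantity:
Q_new = 311/8
Tax revenue = tax * Q_new = 10 * 311/8 = 1555/4

1555/4


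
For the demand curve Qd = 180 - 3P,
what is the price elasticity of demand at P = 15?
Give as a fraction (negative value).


dQ/dP = -3
At P = 15: Q = 180 - 3*15 = 135
E = (dQ/dP)(P/Q) = (-3)(15/135) = -1/3

-1/3


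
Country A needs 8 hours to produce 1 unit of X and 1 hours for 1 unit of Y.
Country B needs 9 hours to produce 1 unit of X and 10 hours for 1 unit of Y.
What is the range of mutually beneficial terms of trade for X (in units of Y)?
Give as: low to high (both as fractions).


Opportunity cost of X for Country A = hours_X / hours_Y = 8/1 = 8 units of Y
Opportunity cost of X for Country B = hours_X / hours_Y = 9/10 = 9/10 units of Y
Terms of trade must be between the two opportunity costs.
Range: 9/10 to 8

9/10 to 8


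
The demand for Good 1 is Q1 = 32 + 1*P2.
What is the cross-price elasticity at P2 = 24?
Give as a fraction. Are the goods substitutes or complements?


dQ1/dP2 = 1
At P2 = 24: Q1 = 32 + 1*24 = 56
Exy = (dQ1/dP2)(P2/Q1) = 1 * 24 / 56 = 3/7
Since Exy > 0, the goods are substitutes.

3/7 (substitutes)


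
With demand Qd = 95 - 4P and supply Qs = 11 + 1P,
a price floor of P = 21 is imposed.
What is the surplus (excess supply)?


At P = 21:
Qd = 95 - 4*21 = 11
Qs = 11 + 1*21 = 32
Surplus = Qs - Qd = 32 - 11 = 21

21


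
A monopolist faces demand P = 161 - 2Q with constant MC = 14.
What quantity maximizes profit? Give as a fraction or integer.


TR = P*Q = (161 - 2Q)Q = 161Q - 2Q^2
MR = dTR/dQ = 161 - 4Q
Set MR = MC:
161 - 4Q = 14
147 = 4Q
Q* = 147/4 = 147/4

147/4


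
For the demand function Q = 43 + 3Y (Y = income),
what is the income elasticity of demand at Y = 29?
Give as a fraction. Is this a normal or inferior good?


dQ/dY = 3
At Y = 29: Q = 43 + 3*29 = 130
Ey = (dQ/dY)(Y/Q) = 3 * 29 / 130 = 87/130
Since Ey > 0, this is a normal good.

87/130 (normal good)


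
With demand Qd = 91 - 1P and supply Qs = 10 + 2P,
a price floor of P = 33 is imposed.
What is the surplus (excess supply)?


At P = 33:
Qd = 91 - 1*33 = 58
Qs = 10 + 2*33 = 76
Surplus = Qs - Qd = 76 - 58 = 18

18


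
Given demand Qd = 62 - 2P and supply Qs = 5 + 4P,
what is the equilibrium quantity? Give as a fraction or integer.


First find equilibrium price:
62 - 2P = 5 + 4P
P* = 57/6 = 19/2
Then substitute into demand:
Q* = 62 - 2 * 19/2 = 43

43


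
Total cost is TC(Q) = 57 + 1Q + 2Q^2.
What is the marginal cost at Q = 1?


MC = dTC/dQ = 1 + 2*2*Q
At Q = 1:
MC = 1 + 4*1
MC = 1 + 4 = 5

5


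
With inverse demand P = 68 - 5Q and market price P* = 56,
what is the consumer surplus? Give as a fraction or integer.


Maximum willingness to pay (at Q=0): P_max = 68
Quantity demanded at P* = 56:
Q* = (68 - 56)/5 = 12/5
CS = (1/2) * Q* * (P_max - P*)
CS = (1/2) * 12/5 * (68 - 56)
CS = (1/2) * 12/5 * 12 = 72/5

72/5


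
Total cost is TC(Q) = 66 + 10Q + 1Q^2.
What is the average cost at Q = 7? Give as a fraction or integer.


TC(7) = 66 + 10*7 + 1*7^2
TC(7) = 66 + 70 + 49 = 185
AC = TC/Q = 185/7 = 185/7

185/7


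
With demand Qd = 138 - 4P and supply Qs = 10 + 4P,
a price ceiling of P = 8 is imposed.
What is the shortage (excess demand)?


At P = 8:
Qd = 138 - 4*8 = 106
Qs = 10 + 4*8 = 42
Shortage = Qd - Qs = 106 - 42 = 64

64


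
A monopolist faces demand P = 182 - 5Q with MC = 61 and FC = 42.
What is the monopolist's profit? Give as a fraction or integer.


MR = MC: 182 - 10Q = 61
Q* = 121/10
P* = 182 - 5*121/10 = 243/2
Profit = (P* - MC)*Q* - FC
= (243/2 - 61)*121/10 - 42
= 121/2*121/10 - 42
= 14641/20 - 42 = 13801/20

13801/20


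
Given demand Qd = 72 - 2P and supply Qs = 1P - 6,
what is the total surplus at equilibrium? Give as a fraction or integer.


Find equilibrium: 72 - 2P = 1P - 6
72 + 6 = 3P
P* = 78/3 = 26
Q* = 1*26 - 6 = 20
Inverse demand: P = 36 - Q/2, so P_max = 36
Inverse supply: P = 6 + Q/1, so P_min = 6
CS = (1/2) * 20 * (36 - 26) = 100
PS = (1/2) * 20 * (26 - 6) = 200
TS = CS + PS = 100 + 200 = 300

300


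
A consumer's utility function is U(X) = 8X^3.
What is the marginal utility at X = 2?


MU = dU/dX = 8*3*X^(3-1)
MU = 24*X^2
At X = 2:
MU = 24 * 2^2
MU = 24 * 4 = 96

96


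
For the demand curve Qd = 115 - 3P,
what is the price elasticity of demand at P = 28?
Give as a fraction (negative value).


dQ/dP = -3
At P = 28: Q = 115 - 3*28 = 31
E = (dQ/dP)(P/Q) = (-3)(28/31) = -84/31

-84/31


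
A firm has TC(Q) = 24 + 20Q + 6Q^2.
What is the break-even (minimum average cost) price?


AC(Q) = 24/Q + 20 + 6Q
To minimize: dAC/dQ = -24/Q^2 + 6 = 0
Q^2 = 24/6 = 4
Q* = 2
Min AC = 24/2 + 20 + 6*2
Min AC = 12 + 20 + 12 = 44

44


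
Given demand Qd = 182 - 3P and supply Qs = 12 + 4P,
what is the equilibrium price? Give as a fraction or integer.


At equilibrium, Qd = Qs.
182 - 3P = 12 + 4P
182 - 12 = 3P + 4P
170 = 7P
P* = 170/7 = 170/7

170/7


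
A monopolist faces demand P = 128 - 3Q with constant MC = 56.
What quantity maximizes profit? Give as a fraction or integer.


TR = P*Q = (128 - 3Q)Q = 128Q - 3Q^2
MR = dTR/dQ = 128 - 6Q
Set MR = MC:
128 - 6Q = 56
72 = 6Q
Q* = 72/6 = 12

12


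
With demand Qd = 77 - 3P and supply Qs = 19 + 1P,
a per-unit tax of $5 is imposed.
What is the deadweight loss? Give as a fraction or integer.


Pre-tax equilibrium quantity: Q* = 67/2
Post-tax equilibrium quantity: Q_tax = 119/4
Reduction in quantity: Q* - Q_tax = 15/4
DWL = (1/2) * tax * (Q* - Q_tax)
DWL = (1/2) * 5 * 15/4 = 75/8

75/8


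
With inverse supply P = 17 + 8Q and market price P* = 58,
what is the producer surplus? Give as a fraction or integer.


Minimum supply price (at Q=0): P_min = 17
Quantity supplied at P* = 58:
Q* = (58 - 17)/8 = 41/8
PS = (1/2) * Q* * (P* - P_min)
PS = (1/2) * 41/8 * (58 - 17)
PS = (1/2) * 41/8 * 41 = 1681/16

1681/16


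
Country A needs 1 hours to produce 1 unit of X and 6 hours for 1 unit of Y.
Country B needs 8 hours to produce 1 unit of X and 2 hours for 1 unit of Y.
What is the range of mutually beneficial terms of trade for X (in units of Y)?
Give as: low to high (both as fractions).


Opportunity cost of X for Country A = hours_X / hours_Y = 1/6 = 1/6 units of Y
Opportunity cost of X for Country B = hours_X / hours_Y = 8/2 = 4 units of Y
Terms of trade must be between the two opportunity costs.
Range: 1/6 to 4

1/6 to 4


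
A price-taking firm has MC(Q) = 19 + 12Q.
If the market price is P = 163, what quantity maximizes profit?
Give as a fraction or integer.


In perfect competition, profit is maximized where P = MC.
163 = 19 + 12Q
144 = 12Q
Q* = 144/12 = 12

12


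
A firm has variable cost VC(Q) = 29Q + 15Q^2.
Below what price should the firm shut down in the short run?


AVC(Q) = VC(Q)/Q = 29 + 15Q
AVC is increasing in Q, so minimum AVC is at Q -> 0+.
Min AVC = 29
The firm should shut down if P < 29.

29


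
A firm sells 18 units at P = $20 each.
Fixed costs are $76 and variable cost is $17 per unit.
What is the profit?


Total Revenue = P * Q = 20 * 18 = $360
Total Cost = FC + VC*Q = 76 + 17*18 = $382
Profit = TR - TC = 360 - 382 = $-22

$-22


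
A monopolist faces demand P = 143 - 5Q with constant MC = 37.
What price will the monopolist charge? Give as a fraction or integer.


MR = 143 - 10Q
Set MR = MC: 143 - 10Q = 37
Q* = 53/5
Substitute into demand:
P* = 143 - 5*53/5 = 90

90


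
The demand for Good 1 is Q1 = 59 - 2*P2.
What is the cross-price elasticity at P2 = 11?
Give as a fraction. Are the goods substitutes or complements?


dQ1/dP2 = -2
At P2 = 11: Q1 = 59 - 2*11 = 37
Exy = (dQ1/dP2)(P2/Q1) = -2 * 11 / 37 = -22/37
Since Exy < 0, the goods are complements.

-22/37 (complements)


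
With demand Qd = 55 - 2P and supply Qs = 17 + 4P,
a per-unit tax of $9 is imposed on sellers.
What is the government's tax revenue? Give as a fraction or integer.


With tax on sellers, new supply: Qs' = 17 + 4(P - 9)
= 4P - 19
New equilibrium quantity:
Q_new = 91/3
Tax revenue = tax * Q_new = 9 * 91/3 = 273

273


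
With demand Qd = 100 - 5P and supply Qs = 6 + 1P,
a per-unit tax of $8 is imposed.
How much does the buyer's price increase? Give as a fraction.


With a per-unit tax, the buyer's price increase depends on relative slopes.
Supply slope: d = 1, Demand slope: b = 5
Buyer's price increase = d * tax / (b + d)
= 1 * 8 / (5 + 1)
= 8 / 6 = 4/3

4/3


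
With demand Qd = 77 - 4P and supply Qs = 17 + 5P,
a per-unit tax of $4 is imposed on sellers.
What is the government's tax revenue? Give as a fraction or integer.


With tax on sellers, new supply: Qs' = 17 + 5(P - 4)
= 5P - 3
New equilibrium quantity:
Q_new = 373/9
Tax revenue = tax * Q_new = 4 * 373/9 = 1492/9

1492/9


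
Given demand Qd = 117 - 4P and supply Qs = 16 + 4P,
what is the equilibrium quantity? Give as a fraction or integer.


First find equilibrium price:
117 - 4P = 16 + 4P
P* = 101/8 = 101/8
Then substitute into demand:
Q* = 117 - 4 * 101/8 = 133/2

133/2


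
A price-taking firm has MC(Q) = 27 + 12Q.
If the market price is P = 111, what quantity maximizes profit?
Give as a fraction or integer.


In perfect competition, profit is maximized where P = MC.
111 = 27 + 12Q
84 = 12Q
Q* = 84/12 = 7

7


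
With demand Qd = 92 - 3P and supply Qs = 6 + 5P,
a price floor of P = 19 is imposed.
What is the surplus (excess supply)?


At P = 19:
Qd = 92 - 3*19 = 35
Qs = 6 + 5*19 = 101
Surplus = Qs - Qd = 101 - 35 = 66

66


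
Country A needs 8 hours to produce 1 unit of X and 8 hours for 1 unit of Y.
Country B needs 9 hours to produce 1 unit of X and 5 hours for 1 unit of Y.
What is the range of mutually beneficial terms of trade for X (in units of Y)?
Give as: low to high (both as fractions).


Opportunity cost of X for Country A = hours_X / hours_Y = 8/8 = 1 units of Y
Opportunity cost of X for Country B = hours_X / hours_Y = 9/5 = 9/5 units of Y
Terms of trade must be between the two opportunity costs.
Range: 1 to 9/5

1 to 9/5


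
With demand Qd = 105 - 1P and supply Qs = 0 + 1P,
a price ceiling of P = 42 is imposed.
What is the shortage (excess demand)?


At P = 42:
Qd = 105 - 1*42 = 63
Qs = 0 + 1*42 = 42
Shortage = Qd - Qs = 63 - 42 = 21

21


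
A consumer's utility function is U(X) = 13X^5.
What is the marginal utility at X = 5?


MU = dU/dX = 13*5*X^(5-1)
MU = 65*X^4
At X = 5:
MU = 65 * 5^4
MU = 65 * 625 = 40625

40625


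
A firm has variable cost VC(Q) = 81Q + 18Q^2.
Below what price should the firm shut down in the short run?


AVC(Q) = VC(Q)/Q = 81 + 18Q
AVC is increasing in Q, so minimum AVC is at Q -> 0+.
Min AVC = 81
The firm should shut down if P < 81.

81


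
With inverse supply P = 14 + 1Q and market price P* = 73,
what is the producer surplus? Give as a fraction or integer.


Minimum supply price (at Q=0): P_min = 14
Quantity supplied at P* = 73:
Q* = (73 - 14)/1 = 59
PS = (1/2) * Q* * (P* - P_min)
PS = (1/2) * 59 * (73 - 14)
PS = (1/2) * 59 * 59 = 3481/2

3481/2


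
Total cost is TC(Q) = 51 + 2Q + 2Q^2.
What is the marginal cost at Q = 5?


MC = dTC/dQ = 2 + 2*2*Q
At Q = 5:
MC = 2 + 4*5
MC = 2 + 20 = 22

22


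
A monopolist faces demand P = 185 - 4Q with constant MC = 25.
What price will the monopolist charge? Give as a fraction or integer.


MR = 185 - 8Q
Set MR = MC: 185 - 8Q = 25
Q* = 20
Substitute into demand:
P* = 185 - 4*20 = 105

105


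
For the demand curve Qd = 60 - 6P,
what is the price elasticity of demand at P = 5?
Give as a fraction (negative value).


dQ/dP = -6
At P = 5: Q = 60 - 6*5 = 30
E = (dQ/dP)(P/Q) = (-6)(5/30) = -1

-1


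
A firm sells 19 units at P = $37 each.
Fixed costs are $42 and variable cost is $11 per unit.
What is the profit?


Total Revenue = P * Q = 37 * 19 = $703
Total Cost = FC + VC*Q = 42 + 11*19 = $251
Profit = TR - TC = 703 - 251 = $452

$452


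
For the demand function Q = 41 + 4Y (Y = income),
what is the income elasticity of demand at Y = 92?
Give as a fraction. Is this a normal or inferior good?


dQ/dY = 4
At Y = 92: Q = 41 + 4*92 = 409
Ey = (dQ/dY)(Y/Q) = 4 * 92 / 409 = 368/409
Since Ey > 0, this is a normal good.

368/409 (normal good)


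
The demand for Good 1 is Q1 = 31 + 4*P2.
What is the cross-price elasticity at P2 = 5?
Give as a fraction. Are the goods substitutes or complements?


dQ1/dP2 = 4
At P2 = 5: Q1 = 31 + 4*5 = 51
Exy = (dQ1/dP2)(P2/Q1) = 4 * 5 / 51 = 20/51
Since Exy > 0, the goods are substitutes.

20/51 (substitutes)


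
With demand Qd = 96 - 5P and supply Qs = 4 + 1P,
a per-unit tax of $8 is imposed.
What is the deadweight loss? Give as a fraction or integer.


Pre-tax equilibrium quantity: Q* = 58/3
Post-tax equilibrium quantity: Q_tax = 38/3
Reduction in quantity: Q* - Q_tax = 20/3
DWL = (1/2) * tax * (Q* - Q_tax)
DWL = (1/2) * 8 * 20/3 = 80/3

80/3


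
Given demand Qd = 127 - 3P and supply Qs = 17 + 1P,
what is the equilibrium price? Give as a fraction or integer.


At equilibrium, Qd = Qs.
127 - 3P = 17 + 1P
127 - 17 = 3P + 1P
110 = 4P
P* = 110/4 = 55/2

55/2


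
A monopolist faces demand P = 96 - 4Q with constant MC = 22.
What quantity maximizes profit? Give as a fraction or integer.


TR = P*Q = (96 - 4Q)Q = 96Q - 4Q^2
MR = dTR/dQ = 96 - 8Q
Set MR = MC:
96 - 8Q = 22
74 = 8Q
Q* = 74/8 = 37/4

37/4


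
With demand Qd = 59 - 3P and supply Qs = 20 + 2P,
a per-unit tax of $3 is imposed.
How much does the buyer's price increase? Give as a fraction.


With a per-unit tax, the buyer's price increase depends on relative slopes.
Supply slope: d = 2, Demand slope: b = 3
Buyer's price increase = d * tax / (b + d)
= 2 * 3 / (3 + 2)
= 6 / 5 = 6/5

6/5


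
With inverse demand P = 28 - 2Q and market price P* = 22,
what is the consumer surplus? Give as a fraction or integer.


Maximum willingness to pay (at Q=0): P_max = 28
Quantity demanded at P* = 22:
Q* = (28 - 22)/2 = 3
CS = (1/2) * Q* * (P_max - P*)
CS = (1/2) * 3 * (28 - 22)
CS = (1/2) * 3 * 6 = 9

9


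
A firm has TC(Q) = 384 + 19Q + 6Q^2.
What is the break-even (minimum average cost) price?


AC(Q) = 384/Q + 19 + 6Q
To minimize: dAC/dQ = -384/Q^2 + 6 = 0
Q^2 = 384/6 = 64
Q* = 8
Min AC = 384/8 + 19 + 6*8
Min AC = 48 + 19 + 48 = 115

115


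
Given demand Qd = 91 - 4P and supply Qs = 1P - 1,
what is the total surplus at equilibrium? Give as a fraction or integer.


Find equilibrium: 91 - 4P = 1P - 1
91 + 1 = 5P
P* = 92/5 = 92/5
Q* = 1*92/5 - 1 = 87/5
Inverse demand: P = 91/4 - Q/4, so P_max = 91/4
Inverse supply: P = 1 + Q/1, so P_min = 1
CS = (1/2) * 87/5 * (91/4 - 92/5) = 7569/200
PS = (1/2) * 87/5 * (92/5 - 1) = 7569/50
TS = CS + PS = 7569/200 + 7569/50 = 7569/40

7569/40


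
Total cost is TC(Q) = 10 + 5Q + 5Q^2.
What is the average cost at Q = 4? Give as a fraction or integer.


TC(4) = 10 + 5*4 + 5*4^2
TC(4) = 10 + 20 + 80 = 110
AC = TC/Q = 110/4 = 55/2

55/2


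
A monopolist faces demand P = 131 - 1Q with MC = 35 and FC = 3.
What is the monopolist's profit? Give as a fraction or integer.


MR = MC: 131 - 2Q = 35
Q* = 48
P* = 131 - 1*48 = 83
Profit = (P* - MC)*Q* - FC
= (83 - 35)*48 - 3
= 48*48 - 3
= 2304 - 3 = 2301

2301


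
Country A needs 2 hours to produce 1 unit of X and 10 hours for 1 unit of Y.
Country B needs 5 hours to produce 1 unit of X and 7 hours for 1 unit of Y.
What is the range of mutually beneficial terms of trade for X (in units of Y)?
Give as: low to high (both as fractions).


Opportunity cost of X for Country A = hours_X / hours_Y = 2/10 = 1/5 units of Y
Opportunity cost of X for Country B = hours_X / hours_Y = 5/7 = 5/7 units of Y
Terms of trade must be between the two opportunity costs.
Range: 1/5 to 5/7

1/5 to 5/7


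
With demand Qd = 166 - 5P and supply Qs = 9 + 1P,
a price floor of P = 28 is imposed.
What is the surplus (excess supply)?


At P = 28:
Qd = 166 - 5*28 = 26
Qs = 9 + 1*28 = 37
Surplus = Qs - Qd = 37 - 26 = 11

11


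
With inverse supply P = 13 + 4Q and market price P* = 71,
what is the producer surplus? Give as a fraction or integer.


Minimum supply price (at Q=0): P_min = 13
Quantity supplied at P* = 71:
Q* = (71 - 13)/4 = 29/2
PS = (1/2) * Q* * (P* - P_min)
PS = (1/2) * 29/2 * (71 - 13)
PS = (1/2) * 29/2 * 58 = 841/2

841/2


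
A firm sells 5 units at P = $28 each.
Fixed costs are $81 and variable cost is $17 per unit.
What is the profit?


Total Revenue = P * Q = 28 * 5 = $140
Total Cost = FC + VC*Q = 81 + 17*5 = $166
Profit = TR - TC = 140 - 166 = $-26

$-26


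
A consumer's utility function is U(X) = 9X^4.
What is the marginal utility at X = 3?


MU = dU/dX = 9*4*X^(4-1)
MU = 36*X^3
At X = 3:
MU = 36 * 3^3
MU = 36 * 27 = 972

972


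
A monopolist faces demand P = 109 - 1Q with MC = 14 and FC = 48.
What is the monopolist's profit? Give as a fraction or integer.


MR = MC: 109 - 2Q = 14
Q* = 95/2
P* = 109 - 1*95/2 = 123/2
Profit = (P* - MC)*Q* - FC
= (123/2 - 14)*95/2 - 48
= 95/2*95/2 - 48
= 9025/4 - 48 = 8833/4

8833/4


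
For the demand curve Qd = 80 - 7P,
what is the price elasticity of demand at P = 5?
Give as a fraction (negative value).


dQ/dP = -7
At P = 5: Q = 80 - 7*5 = 45
E = (dQ/dP)(P/Q) = (-7)(5/45) = -7/9

-7/9


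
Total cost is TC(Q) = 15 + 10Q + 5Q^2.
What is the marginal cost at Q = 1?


MC = dTC/dQ = 10 + 2*5*Q
At Q = 1:
MC = 10 + 10*1
MC = 10 + 10 = 20

20


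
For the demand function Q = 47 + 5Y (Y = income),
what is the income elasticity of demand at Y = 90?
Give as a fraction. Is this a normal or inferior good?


dQ/dY = 5
At Y = 90: Q = 47 + 5*90 = 497
Ey = (dQ/dY)(Y/Q) = 5 * 90 / 497 = 450/497
Since Ey > 0, this is a normal good.

450/497 (normal good)


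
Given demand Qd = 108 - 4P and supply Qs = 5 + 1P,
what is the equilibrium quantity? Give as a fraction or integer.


First find equilibrium price:
108 - 4P = 5 + 1P
P* = 103/5 = 103/5
Then substitute into demand:
Q* = 108 - 4 * 103/5 = 128/5

128/5


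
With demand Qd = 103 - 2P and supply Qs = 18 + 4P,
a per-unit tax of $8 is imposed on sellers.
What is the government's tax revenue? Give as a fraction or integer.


With tax on sellers, new supply: Qs' = 18 + 4(P - 8)
= 4P - 14
New equilibrium quantity:
Q_new = 64
Tax revenue = tax * Q_new = 8 * 64 = 512

512


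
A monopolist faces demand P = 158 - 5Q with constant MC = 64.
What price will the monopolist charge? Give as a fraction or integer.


MR = 158 - 10Q
Set MR = MC: 158 - 10Q = 64
Q* = 47/5
Substitute into demand:
P* = 158 - 5*47/5 = 111

111


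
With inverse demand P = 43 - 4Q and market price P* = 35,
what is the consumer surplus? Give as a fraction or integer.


Maximum willingness to pay (at Q=0): P_max = 43
Quantity demanded at P* = 35:
Q* = (43 - 35)/4 = 2
CS = (1/2) * Q* * (P_max - P*)
CS = (1/2) * 2 * (43 - 35)
CS = (1/2) * 2 * 8 = 8

8


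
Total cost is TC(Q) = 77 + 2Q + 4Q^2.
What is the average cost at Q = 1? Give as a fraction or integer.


TC(1) = 77 + 2*1 + 4*1^2
TC(1) = 77 + 2 + 4 = 83
AC = TC/Q = 83/1 = 83

83


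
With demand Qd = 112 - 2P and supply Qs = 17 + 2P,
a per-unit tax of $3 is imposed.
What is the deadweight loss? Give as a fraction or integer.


Pre-tax equilibrium quantity: Q* = 129/2
Post-tax equilibrium quantity: Q_tax = 123/2
Reduction in quantity: Q* - Q_tax = 3
DWL = (1/2) * tax * (Q* - Q_tax)
DWL = (1/2) * 3 * 3 = 9/2

9/2


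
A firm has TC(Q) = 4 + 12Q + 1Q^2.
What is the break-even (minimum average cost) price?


AC(Q) = 4/Q + 12 + 1Q
To minimize: dAC/dQ = -4/Q^2 + 1 = 0
Q^2 = 4/1 = 4
Q* = 2
Min AC = 4/2 + 12 + 1*2
Min AC = 2 + 12 + 2 = 16

16


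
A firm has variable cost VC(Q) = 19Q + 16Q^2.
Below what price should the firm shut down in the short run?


AVC(Q) = VC(Q)/Q = 19 + 16Q
AVC is increasing in Q, so minimum AVC is at Q -> 0+.
Min AVC = 19
The firm should shut down if P < 19.

19


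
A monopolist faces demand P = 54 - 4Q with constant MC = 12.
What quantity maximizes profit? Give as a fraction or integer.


TR = P*Q = (54 - 4Q)Q = 54Q - 4Q^2
MR = dTR/dQ = 54 - 8Q
Set MR = MC:
54 - 8Q = 12
42 = 8Q
Q* = 42/8 = 21/4

21/4
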